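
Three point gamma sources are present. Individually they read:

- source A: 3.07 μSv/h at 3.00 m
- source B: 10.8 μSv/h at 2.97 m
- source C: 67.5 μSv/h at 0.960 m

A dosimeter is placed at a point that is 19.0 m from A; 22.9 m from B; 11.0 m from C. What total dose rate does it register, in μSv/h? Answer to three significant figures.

0.772 μSv/h

Each source contributes Iᵢ·(dᵢ/rᵢ)²; contributions add.
A: 3.07 × (3.00/19.0)² = 0.07654 μSv/h
B: 10.8 × (2.97/22.9)² = 0.1817 μSv/h
C: 67.5 × (0.960/11.0)² = 0.5141 μSv/h
Total = 0.07654 + 0.1817 + 0.5141 = 0.7723 μSv/h.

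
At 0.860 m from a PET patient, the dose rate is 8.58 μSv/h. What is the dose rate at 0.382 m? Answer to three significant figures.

Using I₁d₁² = I₂d₂², the rate at 0.382 m is
(0.860/0.382)² = 5.068, so 8.58 × 5.068 = 43.48 μSv/h.

43.5 μSv/h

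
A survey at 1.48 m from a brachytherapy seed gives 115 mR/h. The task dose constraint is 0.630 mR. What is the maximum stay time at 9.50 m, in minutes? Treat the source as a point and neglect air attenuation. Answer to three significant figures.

Since intensity falls as 1/r², rate at 9.50 m:
115 × (1.48/9.50)² = 115 × 0.02427 = 2.791 mR/h.
Stay time = 0.630 mR ÷ 2.791 mR/h = 0.2257 h = 13.54 min.

13.5 min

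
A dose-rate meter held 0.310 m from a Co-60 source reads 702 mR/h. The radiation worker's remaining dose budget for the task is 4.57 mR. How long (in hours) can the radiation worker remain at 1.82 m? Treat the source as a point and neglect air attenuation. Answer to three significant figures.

Since intensity falls as 1/r², rate at 1.82 m:
(0.310/1.82)² = 0.02901, so 702 × 0.02901 = 20.37 mR/h.
Stay time = 4.57 mR ÷ 20.37 mR/h = 0.2243 h.

0.224 h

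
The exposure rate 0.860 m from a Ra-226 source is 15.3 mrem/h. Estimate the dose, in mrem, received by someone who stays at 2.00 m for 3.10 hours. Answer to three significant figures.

Since intensity falls as 1/r², rate at 2.00 m:
15.3 × (0.860/2.00)² = 15.3 × 0.1849 = 2.829 mrem/h.
Dose = rate × time = 2.829 mrem/h × 3.100 h = 8.770 mrem.

8.77 mrem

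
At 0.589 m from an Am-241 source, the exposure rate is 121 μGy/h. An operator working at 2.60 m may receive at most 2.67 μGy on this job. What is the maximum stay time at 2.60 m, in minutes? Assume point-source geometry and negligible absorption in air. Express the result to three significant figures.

Applying the 1/r² law, rate at 2.60 m:
(0.589/2.60)² = 0.05132, so 121 × 0.05132 = 6.210 μGy/h.
Stay time = 2.67 μGy ÷ 6.210 μGy/h = 0.4300 h = 25.80 min.

25.8 min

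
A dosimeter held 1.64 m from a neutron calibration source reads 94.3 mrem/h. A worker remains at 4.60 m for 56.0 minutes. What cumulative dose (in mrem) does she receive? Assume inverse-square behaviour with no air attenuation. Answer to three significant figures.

Intensity scales as (d₁/d₂)², so rate at 4.60 m:
94.3 × (1.64/4.60)² = 94.3 × 0.1271 = 11.99 mrem/h.
Dose = rate × time = 11.99 mrem/h × 0.9333 h = 11.19 mrem.

11.2 mrem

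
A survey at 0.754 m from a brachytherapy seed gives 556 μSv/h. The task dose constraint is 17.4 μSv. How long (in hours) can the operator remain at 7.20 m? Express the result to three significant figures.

2.85 h

By the inverse-square law, rate at 7.20 m:
(0.754/7.20)² = 0.01097, so 556 × 0.01097 = 6.099 μSv/h.
Stay time = 17.4 μSv ÷ 6.099 μSv/h = 2.853 h.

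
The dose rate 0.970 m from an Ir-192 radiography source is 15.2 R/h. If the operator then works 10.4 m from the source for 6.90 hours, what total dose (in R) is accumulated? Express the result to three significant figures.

0.912 R

Using I₁d₁² = I₂d₂², rate at 10.4 m:
(0.970/10.4)² = 0.008699, so 15.2 × 0.008699 = 0.1322 R/h.
Dose = rate × time = 0.1322 R/h × 6.900 h = 0.9122 R.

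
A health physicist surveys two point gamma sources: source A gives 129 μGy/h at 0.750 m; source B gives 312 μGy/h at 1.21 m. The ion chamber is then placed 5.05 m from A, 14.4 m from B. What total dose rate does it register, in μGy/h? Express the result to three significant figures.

5.05 μGy/h

Each source contributes Iᵢ·(dᵢ/rᵢ)²; contributions add.
A: 129 × (0.750/5.05)² = 2.845 μGy/h
B: 312 × (1.21/14.4)² = 2.203 μGy/h
Total = 2.845 + 2.203 = 5.048 μGy/h.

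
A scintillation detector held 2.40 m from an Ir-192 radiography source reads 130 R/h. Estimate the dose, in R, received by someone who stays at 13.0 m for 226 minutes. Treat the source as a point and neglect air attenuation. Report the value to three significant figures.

Intensity scales as (d₁/d₂)², so rate at 13.0 m:
(2.40/13.0)² = 0.03408, so 130 × 0.03408 = 4.430 R/h.
Dose = rate × time = 4.430 R/h × 3.767 h = 16.69 R.

16.7 R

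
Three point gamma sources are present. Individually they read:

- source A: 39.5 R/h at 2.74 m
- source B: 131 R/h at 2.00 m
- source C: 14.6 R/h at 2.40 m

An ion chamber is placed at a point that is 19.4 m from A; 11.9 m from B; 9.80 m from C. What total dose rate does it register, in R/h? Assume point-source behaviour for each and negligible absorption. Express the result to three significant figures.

By superposition, sum each source's inverse-square contribution:
A: 39.5 × (2.74/19.4)² = 0.7879 R/h
B: 131 × (2.00/11.9)² = 3.700 R/h
C: 14.6 × (2.40/9.80)² = 0.8756 R/h
Total = 0.7879 + 3.700 + 0.8756 = 5.364 R/h.

5.36 R/h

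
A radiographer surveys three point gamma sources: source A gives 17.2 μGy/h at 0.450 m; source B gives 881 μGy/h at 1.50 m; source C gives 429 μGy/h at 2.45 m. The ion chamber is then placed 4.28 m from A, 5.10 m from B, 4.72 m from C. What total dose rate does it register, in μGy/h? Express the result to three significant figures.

Each source contributes Iᵢ·(dᵢ/rᵢ)²; contributions add.
A: 17.2 × (0.450/4.28)² = 0.1901 μGy/h
B: 881 × (1.50/5.10)² = 76.21 μGy/h
C: 429 × (2.45/4.72)² = 115.6 μGy/h
Total = 0.1901 + 76.21 + 115.6 = 192.0 μGy/h.

192 μGy/h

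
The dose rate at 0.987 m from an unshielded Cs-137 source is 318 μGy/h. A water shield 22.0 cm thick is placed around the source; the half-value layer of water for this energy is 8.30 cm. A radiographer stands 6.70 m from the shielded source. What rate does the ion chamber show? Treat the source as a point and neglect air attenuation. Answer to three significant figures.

Distance alone: 318 × (0.987/6.70)² = 318 × 0.02170 = 6.901 μGy/h.
Shield: 22.0/8.30 = 2.651 half-value layers → attenuation 2^(−2.651) = 0.1592.
Combined: 6.901 × 0.1592 = 1.099 μGy/h.

1.10 μGy/h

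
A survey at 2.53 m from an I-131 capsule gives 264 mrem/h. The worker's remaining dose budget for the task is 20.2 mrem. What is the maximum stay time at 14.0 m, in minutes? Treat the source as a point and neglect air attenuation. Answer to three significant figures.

141 min

By the inverse-square law, rate at 14.0 m:
(2.53/14.0)² = 0.03266, so 264 × 0.03266 = 8.622 mrem/h.
Stay time = 20.2 mrem ÷ 8.622 mrem/h = 2.343 h = 140.6 min.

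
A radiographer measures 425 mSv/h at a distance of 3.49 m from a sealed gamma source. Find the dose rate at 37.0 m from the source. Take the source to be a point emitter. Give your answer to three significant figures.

By the inverse-square law, the rate at 37.0 m is
(3.49/37.0)² = 0.008897, so 425 × 0.008897 = 3.781 mSv/h.

3.78 mSv/h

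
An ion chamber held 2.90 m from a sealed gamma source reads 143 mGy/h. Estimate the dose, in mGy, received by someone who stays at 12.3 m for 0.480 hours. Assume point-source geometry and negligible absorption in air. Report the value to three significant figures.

Since intensity falls as 1/r², rate at 12.3 m:
143 × (2.90/12.3)² = 143 × 0.05559 = 7.949 mGy/h.
Dose = rate × time = 7.949 mGy/h × 0.4800 h = 3.816 mGy.

3.82 mGy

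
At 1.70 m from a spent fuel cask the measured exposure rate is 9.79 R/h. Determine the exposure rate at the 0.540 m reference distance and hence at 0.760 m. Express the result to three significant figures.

97.0 R/h; 49.0 R/h

By the inverse-square law,
At 0.540 m: 9.79 × (1.70/0.540)² = 9.79 × 9.911 = 97.03 R/h
At 0.760 m: 97.03 × (0.540/0.760)² = 97.03 × 0.5048 = 48.98 R/h.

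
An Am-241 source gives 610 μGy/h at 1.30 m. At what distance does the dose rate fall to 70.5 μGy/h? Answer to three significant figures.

3.82 m

By the inverse-square law, d₂ = d₁·√(I₁/I₂).
I₁/I₂ = 610/70.5 = 8.652, so d₂ = 1.30 × √8.652 = 3.824 m.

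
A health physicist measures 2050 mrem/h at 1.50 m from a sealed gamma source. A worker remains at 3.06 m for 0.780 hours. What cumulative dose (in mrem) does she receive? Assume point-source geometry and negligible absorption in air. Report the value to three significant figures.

384 mrem

By the inverse-square law, rate at 3.06 m:
2050 × (1.50/3.06)² = 2050 × 0.2403 = 492.6 mrem/h.
Dose = rate × time = 492.6 mrem/h × 0.7800 h = 384.2 mrem.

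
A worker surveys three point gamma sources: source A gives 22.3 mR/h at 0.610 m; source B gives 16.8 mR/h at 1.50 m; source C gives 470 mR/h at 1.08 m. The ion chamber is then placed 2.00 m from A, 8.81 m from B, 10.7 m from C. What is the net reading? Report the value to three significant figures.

By superposition, sum each source's inverse-square contribution:
A: 22.3 × (0.610/2.00)² = 2.074 mR/h
B: 16.8 × (1.50/8.81)² = 0.4870 mR/h
C: 470 × (1.08/10.7)² = 4.788 mR/h
Total = 2.074 + 0.4870 + 4.788 = 7.349 mR/h.

7.35 mR/h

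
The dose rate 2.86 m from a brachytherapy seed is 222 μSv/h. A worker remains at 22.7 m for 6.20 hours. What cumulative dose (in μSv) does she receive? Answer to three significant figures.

21.8 μSv

Applying the 1/r² law, rate at 22.7 m:
222 × (2.86/22.7)² = 222 × 0.01587 = 3.523 μSv/h.
Dose = rate × time = 3.523 μSv/h × 6.200 h = 21.84 μSv.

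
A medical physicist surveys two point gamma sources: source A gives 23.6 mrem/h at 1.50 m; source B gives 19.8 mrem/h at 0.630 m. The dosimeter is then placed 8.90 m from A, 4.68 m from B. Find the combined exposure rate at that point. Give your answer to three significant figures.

1.03 mrem/h

By superposition, sum each source's inverse-square contribution:
A: 23.6 × (1.50/8.90)² = 0.6704 mrem/h
B: 19.8 × (0.630/4.68)² = 0.3588 mrem/h
Total = 0.6704 + 0.3588 = 1.029 mrem/h.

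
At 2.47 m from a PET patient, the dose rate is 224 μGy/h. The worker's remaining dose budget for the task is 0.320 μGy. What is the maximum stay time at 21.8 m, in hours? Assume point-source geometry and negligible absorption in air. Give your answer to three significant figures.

Applying the 1/r² law, rate at 21.8 m:
224 × (2.47/21.8)² = 224 × 0.01284 = 2.876 μGy/h.
Stay time = 0.320 μGy ÷ 2.876 μGy/h = 0.1113 h.

0.111 h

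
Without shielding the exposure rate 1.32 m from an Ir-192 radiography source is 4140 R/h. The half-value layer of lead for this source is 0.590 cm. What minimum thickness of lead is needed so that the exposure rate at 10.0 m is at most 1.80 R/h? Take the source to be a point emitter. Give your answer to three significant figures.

3.14 cm

At 10.0 m, distance alone gives (1.32/10.0)² = 0.01742, so 4140 × 0.01742 = 72.12 R/h.
Further attenuation needed: 72.12/1.80 = 40.07.
n = log₂(40.07) = 5.324 half-value layers.
Thickness = 5.324 × 0.590 cm = 3.141 cm.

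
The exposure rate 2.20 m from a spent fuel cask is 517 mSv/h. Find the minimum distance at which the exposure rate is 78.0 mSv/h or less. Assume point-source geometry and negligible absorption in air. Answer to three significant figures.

By the inverse-square law, d₂ = d₁·√(I₁/I₂).
I₁/I₂ = 517/78.0 = 6.628, so d₂ = 2.20 × √6.628 = 5.664 m.

5.66 m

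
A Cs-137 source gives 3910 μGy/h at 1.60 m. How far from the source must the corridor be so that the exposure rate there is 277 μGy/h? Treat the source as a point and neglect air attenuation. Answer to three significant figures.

Intensity scales as (d₁/d₂)², so d₂ = d₁·√(I₁/I₂).
I₁/I₂ = 3910/277 = 14.12, so d₂ = 1.60 × √14.12 = 6.012 m.

6.01 m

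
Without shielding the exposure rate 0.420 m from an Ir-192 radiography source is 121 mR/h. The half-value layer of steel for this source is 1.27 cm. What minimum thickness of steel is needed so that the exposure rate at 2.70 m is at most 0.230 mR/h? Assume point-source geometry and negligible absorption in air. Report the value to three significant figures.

4.66 cm

At 2.70 m, distance alone gives 121 × (0.420/2.70)² = 121 × 0.02420 = 2.928 mR/h.
Further attenuation needed: 2.928/0.230 = 12.73.
n = log₂(12.73) = 3.670 half-value layers.
Thickness = 3.670 × 1.27 cm = 4.661 cm.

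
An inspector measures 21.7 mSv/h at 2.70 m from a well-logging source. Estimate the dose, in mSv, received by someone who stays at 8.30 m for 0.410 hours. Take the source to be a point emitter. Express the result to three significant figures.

0.941 mSv

Using I₁d₁² = I₂d₂², rate at 8.30 m:
(2.70/8.30)² = 0.1058, so 21.7 × 0.1058 = 2.296 mSv/h.
Dose = rate × time = 2.296 mSv/h × 0.4100 h = 0.9414 mSv.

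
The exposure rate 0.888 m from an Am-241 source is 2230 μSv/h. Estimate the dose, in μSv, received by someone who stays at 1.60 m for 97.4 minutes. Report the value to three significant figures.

1120 μSv

Since intensity falls as 1/r², rate at 1.60 m:
(0.888/1.60)² = 0.3080, so 2230 × 0.3080 = 686.8 μSv/h.
Dose = rate × time = 686.8 μSv/h × 1.623 h = 1115 μSv.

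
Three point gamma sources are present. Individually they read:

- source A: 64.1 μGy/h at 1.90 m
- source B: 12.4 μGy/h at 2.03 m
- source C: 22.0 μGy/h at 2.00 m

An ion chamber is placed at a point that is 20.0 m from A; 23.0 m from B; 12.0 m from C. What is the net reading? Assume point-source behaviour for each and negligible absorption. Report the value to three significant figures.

By superposition, sum each source's inverse-square contribution:
A: 64.1 × (1.90/20.0)² = 0.5785 μGy/h
B: 12.4 × (2.03/23.0)² = 0.09660 μGy/h
C: 22.0 × (2.00/12.0)² = 0.6111 μGy/h
Total = 0.5785 + 0.09660 + 0.6111 = 1.286 μGy/h.

1.29 μGy/h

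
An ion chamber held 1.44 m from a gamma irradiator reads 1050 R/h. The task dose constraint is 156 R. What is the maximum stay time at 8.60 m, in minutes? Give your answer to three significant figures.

318 min

Applying the 1/r² law, rate at 8.60 m:
(1.44/8.60)² = 0.02804, so 1050 × 0.02804 = 29.44 R/h.
Stay time = 156 R ÷ 29.44 R/h = 5.299 h = 317.9 min.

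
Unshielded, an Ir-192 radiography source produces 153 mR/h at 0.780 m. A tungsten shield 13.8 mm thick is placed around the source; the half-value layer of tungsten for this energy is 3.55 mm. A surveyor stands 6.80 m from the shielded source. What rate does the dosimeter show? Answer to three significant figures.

0.136 mR/h

Distance alone: (0.780/6.80)² = 0.01316, so 153 × 0.01316 = 2.013 mR/h.
Shield: 13.8/3.55 = 3.887 half-value layers → attenuation 2^(−3.887) = 0.06759.
Combined: 2.013 × 0.06759 = 0.1361 mR/h.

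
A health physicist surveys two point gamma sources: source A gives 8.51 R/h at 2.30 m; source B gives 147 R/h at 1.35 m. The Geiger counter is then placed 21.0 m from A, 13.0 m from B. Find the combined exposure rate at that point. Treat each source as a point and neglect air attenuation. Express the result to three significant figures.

1.69 R/h

Each source contributes Iᵢ·(dᵢ/rᵢ)²; contributions add.
A: 8.51 × (2.30/21.0)² = 0.1021 R/h
B: 147 × (1.35/13.0)² = 1.585 R/h
Total = 0.1021 + 1.585 = 1.687 R/h.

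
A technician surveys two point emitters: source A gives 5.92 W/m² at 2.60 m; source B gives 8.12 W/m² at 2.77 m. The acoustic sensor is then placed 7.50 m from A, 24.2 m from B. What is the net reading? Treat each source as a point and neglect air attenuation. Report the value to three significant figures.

Each source contributes Iᵢ·(dᵢ/rᵢ)²; contributions add.
A: 5.92 × (2.60/7.50)² = 0.7115 W/m²
B: 8.12 × (2.77/24.2)² = 0.1064 W/m²
Total = 0.7115 + 0.1064 = 0.8179 W/m².

0.818 W/m²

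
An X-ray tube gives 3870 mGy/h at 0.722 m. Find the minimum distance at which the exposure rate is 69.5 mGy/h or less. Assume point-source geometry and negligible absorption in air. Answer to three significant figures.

5.39 m

Using I₁d₁² = I₂d₂², d₂ = d₁·√(I₁/I₂).
I₁/I₂ = 3870/69.5 = 55.68, so d₂ = 0.722 × √55.68 = 5.387 m.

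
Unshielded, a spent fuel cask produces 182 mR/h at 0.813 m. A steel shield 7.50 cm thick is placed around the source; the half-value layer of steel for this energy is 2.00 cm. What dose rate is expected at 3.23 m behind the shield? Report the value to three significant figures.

0.857 mR/h

Distance alone: (0.813/3.23)² = 0.06335, so 182 × 0.06335 = 11.53 mR/h.
Shield: 7.50/2.00 = 3.750 half-value layers → attenuation 2^(−3.750) = 0.07433.
Combined: 11.53 × 0.07433 = 0.8570 mR/h.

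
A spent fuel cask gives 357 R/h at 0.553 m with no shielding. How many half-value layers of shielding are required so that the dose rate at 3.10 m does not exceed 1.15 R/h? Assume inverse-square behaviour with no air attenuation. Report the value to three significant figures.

At 3.10 m, distance alone gives 357 × (0.553/3.10)² = 357 × 0.03182 = 11.36 R/h.
Further attenuation needed: 11.36/1.15 = 9.878.
n = log₂(9.878) = 3.304 half-value layers.

3.30 half-value layers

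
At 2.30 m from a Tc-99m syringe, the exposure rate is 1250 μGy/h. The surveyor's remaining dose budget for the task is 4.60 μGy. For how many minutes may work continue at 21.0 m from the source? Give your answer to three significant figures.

18.4 min

Intensity scales as (d₁/d₂)², so rate at 21.0 m:
1250 × (2.30/21.0)² = 1250 × 0.01200 = 15.00 μGy/h.
Stay time = 4.60 μGy ÷ 15.00 μGy/h = 0.3067 h = 18.40 min.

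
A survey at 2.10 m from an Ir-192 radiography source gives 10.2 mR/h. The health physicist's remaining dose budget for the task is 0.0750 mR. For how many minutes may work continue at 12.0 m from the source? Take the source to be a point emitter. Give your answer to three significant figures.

Using I₁d₁² = I₂d₂², rate at 12.0 m:
10.2 × (2.10/12.0)² = 10.2 × 0.03063 = 0.3124 mR/h.
Stay time = 0.0750 mR ÷ 0.3124 mR/h = 0.2401 h = 14.41 min.

14.4 min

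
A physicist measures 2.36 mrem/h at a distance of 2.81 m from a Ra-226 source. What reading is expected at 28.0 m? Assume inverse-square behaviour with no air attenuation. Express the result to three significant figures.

Since intensity falls as 1/r², the rate at 28.0 m is
2.36 × (2.81/28.0)² = 2.36 × 0.01007 = 0.02377 mrem/h.

0.0238 mrem/h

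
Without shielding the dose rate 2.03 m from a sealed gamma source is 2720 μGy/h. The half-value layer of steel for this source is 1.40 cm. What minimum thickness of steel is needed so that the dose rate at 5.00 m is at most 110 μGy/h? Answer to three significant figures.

At 5.00 m, distance alone gives (2.03/5.00)² = 0.1648, so 2720 × 0.1648 = 448.3 μGy/h.
Further attenuation needed: 448.3/110 = 4.075.
n = log₂(4.075) = 2.027 half-value layers.
Thickness = 2.027 × 1.40 cm = 2.838 cm.

2.84 cm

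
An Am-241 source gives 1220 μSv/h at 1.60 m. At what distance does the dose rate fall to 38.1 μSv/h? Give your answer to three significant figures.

9.05 m

Applying the 1/r² law, d₂ = d₁·√(I₁/I₂).
I₁/I₂ = 1220/38.1 = 32.02, so d₂ = 1.60 × √32.02 = 9.054 m.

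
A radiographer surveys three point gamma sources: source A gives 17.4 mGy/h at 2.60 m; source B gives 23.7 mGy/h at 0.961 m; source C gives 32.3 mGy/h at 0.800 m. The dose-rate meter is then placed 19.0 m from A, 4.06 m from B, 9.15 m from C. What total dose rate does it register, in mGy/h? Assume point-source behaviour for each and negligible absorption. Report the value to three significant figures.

1.90 mGy/h

By superposition, sum each source's inverse-square contribution:
A: 17.4 × (2.60/19.0)² = 0.3258 mGy/h
B: 23.7 × (0.961/4.06)² = 1.328 mGy/h
C: 32.3 × (0.800/9.15)² = 0.2469 mGy/h
Total = 0.3258 + 1.328 + 0.2469 = 1.901 mGy/h.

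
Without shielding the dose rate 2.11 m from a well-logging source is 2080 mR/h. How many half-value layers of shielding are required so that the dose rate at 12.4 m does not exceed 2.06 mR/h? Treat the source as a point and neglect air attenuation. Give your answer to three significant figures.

4.87 half-value layers

At 12.4 m, distance alone gives 2080 × (2.11/12.4)² = 2080 × 0.02895 = 60.22 mR/h.
Further attenuation needed: 60.22/2.06 = 29.23.
n = log₂(29.23) = 4.869 half-value layers.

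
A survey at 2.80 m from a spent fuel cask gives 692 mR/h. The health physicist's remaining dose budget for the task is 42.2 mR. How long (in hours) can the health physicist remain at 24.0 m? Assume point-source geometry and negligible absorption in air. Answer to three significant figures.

4.48 h

Since intensity falls as 1/r², rate at 24.0 m:
(2.80/24.0)² = 0.01361, so 692 × 0.01361 = 9.418 mR/h.
Stay time = 42.2 mR ÷ 9.418 mR/h = 4.481 h.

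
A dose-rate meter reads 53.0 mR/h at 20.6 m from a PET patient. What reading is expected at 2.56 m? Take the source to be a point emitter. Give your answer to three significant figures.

Since intensity falls as 1/r², the rate at 2.56 m is
(20.6/2.56)² = 64.75, so 53.0 × 64.75 = 3432 mR/h.

3430 mR/h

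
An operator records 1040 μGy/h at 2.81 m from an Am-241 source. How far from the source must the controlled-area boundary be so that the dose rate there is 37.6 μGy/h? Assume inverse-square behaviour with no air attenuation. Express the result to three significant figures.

14.8 m

Since intensity falls as 1/r², d₂ = d₁·√(I₁/I₂).
I₁/I₂ = 1040/37.6 = 27.66, so d₂ = 2.81 × √27.66 = 14.78 m.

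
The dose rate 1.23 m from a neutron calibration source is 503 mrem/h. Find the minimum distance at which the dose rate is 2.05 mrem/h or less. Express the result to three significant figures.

19.3 m

By the inverse-square law, d₂ = d₁·√(I₁/I₂).
I₁/I₂ = 503/2.05 = 245.4, so d₂ = 1.23 × √245.4 = 19.27 m.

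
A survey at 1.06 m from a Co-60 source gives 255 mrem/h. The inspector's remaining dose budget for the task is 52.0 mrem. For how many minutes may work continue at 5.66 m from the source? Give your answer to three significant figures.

349 min

Using I₁d₁² = I₂d₂², rate at 5.66 m:
(1.06/5.66)² = 0.03507, so 255 × 0.03507 = 8.943 mrem/h.
Stay time = 52.0 mrem ÷ 8.943 mrem/h = 5.815 h = 348.9 min.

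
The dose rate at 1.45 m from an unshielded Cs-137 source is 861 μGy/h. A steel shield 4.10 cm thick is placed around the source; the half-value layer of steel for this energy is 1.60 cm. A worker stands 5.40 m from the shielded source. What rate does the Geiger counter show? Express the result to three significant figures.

Distance alone: 861 × (1.45/5.40)² = 861 × 0.07210 = 62.08 μGy/h.
Shield: 4.10/1.60 = 2.562 half-value layers → attenuation 2^(−2.562) = 0.1693.
Combined: 62.08 × 0.1693 = 10.51 μGy/h.

10.5 μGy/h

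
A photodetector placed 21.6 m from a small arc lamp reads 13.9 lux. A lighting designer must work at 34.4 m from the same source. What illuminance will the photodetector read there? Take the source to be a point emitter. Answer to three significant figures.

5.48 lux

Applying the 1/r² law, scaling from 21.6 m to 34.4 m:
(21.6/34.4)² = 0.3943, so 13.9 × 0.3943 = 5.481 lux.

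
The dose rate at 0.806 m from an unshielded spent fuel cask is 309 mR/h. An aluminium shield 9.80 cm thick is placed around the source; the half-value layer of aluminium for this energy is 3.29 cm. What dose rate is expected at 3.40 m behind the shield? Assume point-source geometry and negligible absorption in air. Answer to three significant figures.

Distance alone: (0.806/3.40)² = 0.05620, so 309 × 0.05620 = 17.37 mR/h.
Shield: 9.80/3.29 = 2.979 half-value layers → attenuation 2^(−2.979) = 0.1268.
Combined: 17.37 × 0.1268 = 2.203 mR/h.

2.20 mR/h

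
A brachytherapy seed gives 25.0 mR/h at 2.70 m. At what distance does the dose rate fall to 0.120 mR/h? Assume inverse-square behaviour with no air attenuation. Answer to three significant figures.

Intensity scales as (d₁/d₂)², so d₂ = d₁·√(I₁/I₂).
I₁/I₂ = 25.0/0.120 = 208.3, so d₂ = 2.70 × √208.3 = 38.97 m.

39.0 m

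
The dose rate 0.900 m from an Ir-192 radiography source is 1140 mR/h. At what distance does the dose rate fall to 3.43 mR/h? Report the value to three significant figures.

Applying the 1/r² law, d₂ = d₁·√(I₁/I₂).
I₁/I₂ = 1140/3.43 = 332.4, so d₂ = 0.900 × √332.4 = 16.41 m.

16.4 m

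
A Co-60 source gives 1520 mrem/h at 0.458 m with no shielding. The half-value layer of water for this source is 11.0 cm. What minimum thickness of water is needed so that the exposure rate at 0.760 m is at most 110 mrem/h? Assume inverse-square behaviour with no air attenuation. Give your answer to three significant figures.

25.6 cm

At 0.760 m, distance alone gives 1520 × (0.458/0.760)² = 1520 × 0.3632 = 552.1 mrem/h.
Further attenuation needed: 552.1/110 = 5.019.
n = log₂(5.019) = 2.327 half-value layers.
Thickness = 2.327 × 11.0 cm = 25.60 cm.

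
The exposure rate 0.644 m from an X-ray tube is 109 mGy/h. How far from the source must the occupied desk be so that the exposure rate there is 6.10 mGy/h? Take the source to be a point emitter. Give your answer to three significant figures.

2.72 m

Since intensity falls as 1/r², d₂ = d₁·√(I₁/I₂).
I₁/I₂ = 109/6.10 = 17.87, so d₂ = 0.644 × √17.87 = 2.722 m.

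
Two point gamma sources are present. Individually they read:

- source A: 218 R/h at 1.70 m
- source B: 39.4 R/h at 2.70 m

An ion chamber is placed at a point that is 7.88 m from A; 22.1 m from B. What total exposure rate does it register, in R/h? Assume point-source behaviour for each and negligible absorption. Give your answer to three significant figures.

Each source contributes Iᵢ·(dᵢ/rᵢ)²; contributions add.
A: 218 × (1.70/7.88)² = 10.15 R/h
B: 39.4 × (2.70/22.1)² = 0.5881 R/h
Total = 10.15 + 0.5881 = 10.74 R/h.

10.7 R/h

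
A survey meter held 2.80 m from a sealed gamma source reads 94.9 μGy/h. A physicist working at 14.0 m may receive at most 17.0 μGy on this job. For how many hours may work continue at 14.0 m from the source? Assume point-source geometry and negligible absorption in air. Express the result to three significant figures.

4.48 h

Using I₁d₁² = I₂d₂², rate at 14.0 m:
94.9 × (2.80/14.0)² = 94.9 × 0.04000 = 3.796 μGy/h.
Stay time = 17.0 μGy ÷ 3.796 μGy/h = 4.478 h.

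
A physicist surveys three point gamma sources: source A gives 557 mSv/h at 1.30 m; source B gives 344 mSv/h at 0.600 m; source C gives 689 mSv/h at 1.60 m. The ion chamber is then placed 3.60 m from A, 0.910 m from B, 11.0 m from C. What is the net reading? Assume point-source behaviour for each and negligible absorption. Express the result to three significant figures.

Each source contributes Iᵢ·(dᵢ/rᵢ)²; contributions add.
A: 557 × (1.30/3.60)² = 72.63 mSv/h
B: 344 × (0.600/0.910)² = 149.5 mSv/h
C: 689 × (1.60/11.0)² = 14.58 mSv/h
Total = 72.63 + 149.5 + 14.58 = 236.7 mSv/h.

237 mSv/h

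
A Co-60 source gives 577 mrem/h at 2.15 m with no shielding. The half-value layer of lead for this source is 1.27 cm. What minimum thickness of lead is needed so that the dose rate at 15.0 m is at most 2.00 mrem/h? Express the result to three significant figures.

At 15.0 m, distance alone gives 577 × (2.15/15.0)² = 577 × 0.02054 = 11.85 mrem/h.
Further attenuation needed: 11.85/2.00 = 5.925.
n = log₂(5.925) = 2.567 half-value layers.
Thickness = 2.567 × 1.27 cm = 3.260 cm.

3.26 cm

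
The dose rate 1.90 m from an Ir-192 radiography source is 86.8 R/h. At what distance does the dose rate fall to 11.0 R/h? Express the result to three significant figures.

5.34 m

Since intensity falls as 1/r², d₂ = d₁·√(I₁/I₂).
I₁/I₂ = 86.8/11.0 = 7.891, so d₂ = 1.90 × √7.891 = 5.337 m.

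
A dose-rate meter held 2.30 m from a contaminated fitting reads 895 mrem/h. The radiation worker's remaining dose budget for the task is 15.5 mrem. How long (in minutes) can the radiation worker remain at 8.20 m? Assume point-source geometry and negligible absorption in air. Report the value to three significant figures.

13.2 min

Intensity scales as (d₁/d₂)², so rate at 8.20 m:
895 × (2.30/8.20)² = 895 × 0.07867 = 70.41 mrem/h.
Stay time = 15.5 mrem ÷ 70.41 mrem/h = 0.2201 h = 13.21 min.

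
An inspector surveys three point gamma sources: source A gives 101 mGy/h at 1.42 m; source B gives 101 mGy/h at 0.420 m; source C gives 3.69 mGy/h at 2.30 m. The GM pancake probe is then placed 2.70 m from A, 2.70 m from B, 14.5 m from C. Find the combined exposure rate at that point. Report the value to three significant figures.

Each source contributes Iᵢ·(dᵢ/rᵢ)²; contributions add.
A: 101 × (1.42/2.70)² = 27.94 mGy/h
B: 101 × (0.420/2.70)² = 2.444 mGy/h
C: 3.69 × (2.30/14.5)² = 0.09284 mGy/h
Total = 27.94 + 2.444 + 0.09284 = 30.48 mGy/h.

30.5 mGy/h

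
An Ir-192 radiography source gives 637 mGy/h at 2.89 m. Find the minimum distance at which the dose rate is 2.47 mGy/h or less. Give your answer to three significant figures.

By the inverse-square law, d₂ = d₁·√(I₁/I₂).
I₁/I₂ = 637/2.47 = 257.9, so d₂ = 2.89 × √257.9 = 46.41 m.

46.4 m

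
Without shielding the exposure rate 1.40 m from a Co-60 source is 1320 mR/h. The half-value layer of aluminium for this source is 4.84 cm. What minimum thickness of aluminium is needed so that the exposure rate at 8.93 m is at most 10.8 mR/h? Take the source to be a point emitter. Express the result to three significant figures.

At 8.93 m, distance alone gives (1.40/8.93)² = 0.02458, so 1320 × 0.02458 = 32.45 mR/h.
Further attenuation needed: 32.45/10.8 = 3.005.
n = log₂(3.005) = 1.587 half-value layers.
Thickness = 1.587 × 4.84 cm = 7.681 cm.

7.68 cm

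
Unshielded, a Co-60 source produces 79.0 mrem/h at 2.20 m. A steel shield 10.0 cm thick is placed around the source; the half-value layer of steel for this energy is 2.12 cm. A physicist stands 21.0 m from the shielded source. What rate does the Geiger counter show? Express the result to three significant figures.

0.0330 mrem/h

Distance alone: 79.0 × (2.20/21.0)² = 79.0 × 0.01098 = 0.8674 mrem/h.
Shield: 10.0/2.12 = 4.717 half-value layers → attenuation 2^(−4.717) = 0.03802.
Combined: 0.8674 × 0.03802 = 0.03298 mrem/h.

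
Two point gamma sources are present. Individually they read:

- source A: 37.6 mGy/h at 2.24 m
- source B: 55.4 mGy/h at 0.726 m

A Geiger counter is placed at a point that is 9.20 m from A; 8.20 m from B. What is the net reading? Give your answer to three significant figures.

2.66 mGy/h

Each source contributes Iᵢ·(dᵢ/rᵢ)²; contributions add.
A: 37.6 × (2.24/9.20)² = 2.229 mGy/h
B: 55.4 × (0.726/8.20)² = 0.4343 mGy/h
Total = 2.229 + 0.4343 = 2.663 mGy/h.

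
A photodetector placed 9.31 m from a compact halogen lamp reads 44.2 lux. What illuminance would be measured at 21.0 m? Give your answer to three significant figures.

8.69 lux

Intensity scales as (d₁/d₂)², so scaling from 9.31 m to 21.0 m:
(9.31/21.0)² = 0.1965, so 44.2 × 0.1965 = 8.685 lux.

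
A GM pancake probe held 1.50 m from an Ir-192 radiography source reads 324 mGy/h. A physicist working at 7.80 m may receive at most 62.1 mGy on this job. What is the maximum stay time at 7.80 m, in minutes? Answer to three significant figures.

311 min

By the inverse-square law, rate at 7.80 m:
324 × (1.50/7.80)² = 324 × 0.03698 = 11.98 mGy/h.
Stay time = 62.1 mGy ÷ 11.98 mGy/h = 5.184 h = 311.0 min.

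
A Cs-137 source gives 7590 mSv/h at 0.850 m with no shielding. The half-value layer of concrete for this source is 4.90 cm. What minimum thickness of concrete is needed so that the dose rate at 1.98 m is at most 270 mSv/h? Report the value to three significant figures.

At 1.98 m, distance alone gives 7590 × (0.850/1.98)² = 7590 × 0.1843 = 1399 mSv/h.
Further attenuation needed: 1399/270 = 5.181.
n = log₂(5.181) = 2.373 half-value layers.
Thickness = 2.373 × 4.90 cm = 11.63 cm.

11.6 cm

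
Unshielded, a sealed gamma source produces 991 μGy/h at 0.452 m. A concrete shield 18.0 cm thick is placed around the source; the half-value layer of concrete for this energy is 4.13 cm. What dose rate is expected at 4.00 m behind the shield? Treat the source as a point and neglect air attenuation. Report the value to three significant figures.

Distance alone: 991 × (0.452/4.00)² = 991 × 0.01277 = 12.66 μGy/h.
Shield: 18.0/4.13 = 4.358 half-value layers → attenuation 2^(−4.358) = 0.04877.
Combined: 12.66 × 0.04877 = 0.6174 μGy/h.

0.617 μGy/h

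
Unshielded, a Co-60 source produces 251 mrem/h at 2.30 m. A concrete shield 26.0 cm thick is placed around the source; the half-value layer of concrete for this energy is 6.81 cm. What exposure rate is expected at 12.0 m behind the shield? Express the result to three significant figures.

Distance alone: 251 × (2.30/12.0)² = 251 × 0.03674 = 9.222 mrem/h.
Shield: 26.0/6.81 = 3.818 half-value layers → attenuation 2^(−3.818) = 0.07090.
Combined: 9.222 × 0.07090 = 0.6538 mrem/h.

0.654 mrem/h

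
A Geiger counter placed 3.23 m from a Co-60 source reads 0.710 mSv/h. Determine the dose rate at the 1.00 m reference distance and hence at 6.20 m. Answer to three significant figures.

Since intensity falls as 1/r²,
At 1.00 m: (3.23/1.00)² = 10.43, so 0.710 × 10.43 = 7.405 mSv/h
At 6.20 m: 7.405 × (1.00/6.20)² = 7.405 × 0.02601 = 0.1926 mSv/h.

7.41 mSv/h; 0.193 mSv/h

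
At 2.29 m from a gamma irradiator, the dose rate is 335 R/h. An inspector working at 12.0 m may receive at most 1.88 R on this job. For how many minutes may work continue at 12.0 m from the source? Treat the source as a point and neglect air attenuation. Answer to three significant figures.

Intensity scales as (d₁/d₂)², so rate at 12.0 m:
(2.29/12.0)² = 0.03642, so 335 × 0.03642 = 12.20 R/h.
Stay time = 1.88 R ÷ 12.20 R/h = 0.1541 h = 9.246 min.

9.25 min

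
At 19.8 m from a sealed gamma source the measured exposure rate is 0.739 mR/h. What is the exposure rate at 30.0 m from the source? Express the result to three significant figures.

Using I₁d₁² = I₂d₂², scaling from 19.8 m to 30.0 m:
0.739 × (19.8/30.0)² = 0.739 × 0.4356 = 0.3219 mR/h.

0.322 mR/h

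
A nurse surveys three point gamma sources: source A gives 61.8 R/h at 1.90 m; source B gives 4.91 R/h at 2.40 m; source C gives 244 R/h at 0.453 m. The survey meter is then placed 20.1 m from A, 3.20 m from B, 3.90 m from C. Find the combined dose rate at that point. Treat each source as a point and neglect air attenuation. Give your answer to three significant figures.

By superposition, sum each source's inverse-square contribution:
A: 61.8 × (1.90/20.1)² = 0.5522 R/h
B: 4.91 × (2.40/3.20)² = 2.762 R/h
C: 244 × (0.453/3.90)² = 3.292 R/h
Total = 0.5522 + 2.762 + 3.292 = 6.606 R/h.

6.61 R/h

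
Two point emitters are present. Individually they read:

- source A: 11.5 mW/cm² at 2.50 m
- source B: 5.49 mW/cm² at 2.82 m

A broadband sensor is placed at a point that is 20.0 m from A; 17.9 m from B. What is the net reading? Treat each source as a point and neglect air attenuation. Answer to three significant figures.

By superposition, sum each source's inverse-square contribution:
A: 11.5 × (2.50/20.0)² = 0.1797 mW/cm²
B: 5.49 × (2.82/17.9)² = 0.1363 mW/cm²
Total = 0.1797 + 0.1363 = 0.3160 mW/cm².

0.316 mW/cm²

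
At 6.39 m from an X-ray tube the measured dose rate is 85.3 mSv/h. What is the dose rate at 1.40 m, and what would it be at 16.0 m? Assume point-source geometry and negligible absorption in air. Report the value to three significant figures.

1780 mSv/h; 13.6 mSv/h

Since intensity falls as 1/r²,
At 1.40 m: 85.3 × (6.39/1.40)² = 85.3 × 20.83 = 1777 mSv/h
At 16.0 m: (1.40/16.0)² = 0.007656, so 1777 × 0.007656 = 13.60 mSv/h.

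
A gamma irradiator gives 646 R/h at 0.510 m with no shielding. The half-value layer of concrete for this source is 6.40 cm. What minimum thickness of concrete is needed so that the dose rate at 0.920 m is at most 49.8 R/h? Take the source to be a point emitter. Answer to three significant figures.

12.8 cm

At 0.920 m, distance alone gives 646 × (0.510/0.920)² = 646 × 0.3073 = 198.5 R/h.
Further attenuation needed: 198.5/49.8 = 3.986.
n = log₂(3.986) = 1.995 half-value layers.
Thickness = 1.995 × 6.40 cm = 12.77 cm.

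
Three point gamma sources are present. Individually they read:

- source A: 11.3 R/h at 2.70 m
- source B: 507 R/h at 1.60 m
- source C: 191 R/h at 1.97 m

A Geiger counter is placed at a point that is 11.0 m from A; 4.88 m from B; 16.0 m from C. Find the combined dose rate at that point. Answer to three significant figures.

By superposition, sum each source's inverse-square contribution:
A: 11.3 × (2.70/11.0)² = 0.6808 R/h
B: 507 × (1.60/4.88)² = 54.50 R/h
C: 191 × (1.97/16.0)² = 2.896 R/h
Total = 0.6808 + 54.50 + 2.896 = 58.08 R/h.

58.1 R/h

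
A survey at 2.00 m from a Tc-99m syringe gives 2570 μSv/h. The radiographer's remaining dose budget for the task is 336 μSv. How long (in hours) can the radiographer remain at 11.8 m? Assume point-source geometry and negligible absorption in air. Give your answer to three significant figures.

4.55 h

Intensity scales as (d₁/d₂)², so rate at 11.8 m:
(2.00/11.8)² = 0.02873, so 2570 × 0.02873 = 73.84 μSv/h.
Stay time = 336 μSv ÷ 73.84 μSv/h = 4.550 h.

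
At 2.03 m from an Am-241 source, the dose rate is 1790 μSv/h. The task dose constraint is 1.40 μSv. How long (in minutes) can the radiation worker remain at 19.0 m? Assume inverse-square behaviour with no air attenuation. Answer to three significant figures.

Intensity scales as (d₁/d₂)², so rate at 19.0 m:
1790 × (2.03/19.0)² = 1790 × 0.01142 = 20.44 μSv/h.
Stay time = 1.40 μSv ÷ 20.44 μSv/h = 0.06849 h = 4.109 min.

4.11 min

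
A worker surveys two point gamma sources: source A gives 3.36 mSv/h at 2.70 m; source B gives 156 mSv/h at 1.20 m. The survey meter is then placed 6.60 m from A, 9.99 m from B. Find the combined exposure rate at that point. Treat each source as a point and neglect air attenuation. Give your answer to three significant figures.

2.81 mSv/h

By superposition, sum each source's inverse-square contribution:
A: 3.36 × (2.70/6.60)² = 0.5623 mSv/h
B: 156 × (1.20/9.99)² = 2.251 mSv/h
Total = 0.5623 + 2.251 = 2.813 mSv/h.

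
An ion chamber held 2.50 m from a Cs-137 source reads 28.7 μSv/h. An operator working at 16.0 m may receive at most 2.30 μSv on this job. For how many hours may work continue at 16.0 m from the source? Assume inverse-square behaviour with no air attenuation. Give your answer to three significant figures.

3.28 h

Since intensity falls as 1/r², rate at 16.0 m:
28.7 × (2.50/16.0)² = 28.7 × 0.02441 = 0.7006 μSv/h.
Stay time = 2.30 μSv ÷ 0.7006 μSv/h = 3.283 h.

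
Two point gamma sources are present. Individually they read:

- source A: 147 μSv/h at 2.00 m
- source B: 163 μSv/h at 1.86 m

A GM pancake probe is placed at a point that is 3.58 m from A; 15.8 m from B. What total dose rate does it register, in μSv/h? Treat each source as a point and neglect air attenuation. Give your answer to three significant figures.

By superposition, sum each source's inverse-square contribution:
A: 147 × (2.00/3.58)² = 45.88 μSv/h
B: 163 × (1.86/15.8)² = 2.259 μSv/h
Total = 45.88 + 2.259 = 48.14 μSv/h.

48.1 μSv/h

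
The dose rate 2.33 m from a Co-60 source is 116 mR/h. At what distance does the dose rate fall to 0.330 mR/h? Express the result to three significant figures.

Intensity scales as (d₁/d₂)², so d₂ = d₁·√(I₁/I₂).
I₁/I₂ = 116/0.330 = 351.5, so d₂ = 2.33 × √351.5 = 43.68 m.

43.7 m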